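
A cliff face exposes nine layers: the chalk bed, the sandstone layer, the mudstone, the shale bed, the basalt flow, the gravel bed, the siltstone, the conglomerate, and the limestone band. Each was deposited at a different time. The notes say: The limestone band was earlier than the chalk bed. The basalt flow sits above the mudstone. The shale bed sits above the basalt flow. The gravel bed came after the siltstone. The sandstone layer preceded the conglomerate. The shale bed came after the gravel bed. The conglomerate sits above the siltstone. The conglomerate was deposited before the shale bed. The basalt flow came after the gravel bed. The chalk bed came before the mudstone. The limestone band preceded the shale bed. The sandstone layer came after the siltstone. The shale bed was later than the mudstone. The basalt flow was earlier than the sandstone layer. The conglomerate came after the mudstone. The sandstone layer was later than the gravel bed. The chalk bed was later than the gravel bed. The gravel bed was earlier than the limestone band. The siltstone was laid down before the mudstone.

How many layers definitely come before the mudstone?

Directly stated before the mudstone: the chalk bed and the siltstone.
The gravel bed reaches the mudstone via the gravel bed → the chalk bed → the mudstone.
The limestone band reaches the mudstone via the limestone band → the chalk bed → the mudstone.
That's the chalk bed, the gravel bed, the limestone band, and the siltstone — 4 in all.

4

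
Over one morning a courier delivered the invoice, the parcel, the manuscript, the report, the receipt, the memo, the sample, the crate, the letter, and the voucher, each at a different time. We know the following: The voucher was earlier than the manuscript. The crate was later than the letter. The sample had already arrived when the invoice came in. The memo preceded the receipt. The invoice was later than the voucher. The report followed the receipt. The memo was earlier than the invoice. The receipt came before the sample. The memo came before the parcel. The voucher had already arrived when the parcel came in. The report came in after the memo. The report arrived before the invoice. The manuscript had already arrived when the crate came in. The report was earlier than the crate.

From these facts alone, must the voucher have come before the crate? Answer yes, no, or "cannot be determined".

yes

Chain the constraints: the voucher → the manuscript → the crate. Each link is directly stated, so the voucher comes before the crate.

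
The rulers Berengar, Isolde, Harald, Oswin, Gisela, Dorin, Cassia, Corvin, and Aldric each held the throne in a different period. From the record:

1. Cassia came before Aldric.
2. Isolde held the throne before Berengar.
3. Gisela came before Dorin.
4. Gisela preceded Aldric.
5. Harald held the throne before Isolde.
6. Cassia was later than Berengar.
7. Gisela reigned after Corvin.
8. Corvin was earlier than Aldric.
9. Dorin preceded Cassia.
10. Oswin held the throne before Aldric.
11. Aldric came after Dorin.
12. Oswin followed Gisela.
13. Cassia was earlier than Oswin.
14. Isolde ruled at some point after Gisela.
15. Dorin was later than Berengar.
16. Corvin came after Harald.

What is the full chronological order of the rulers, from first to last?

The constraints fix every adjacent pair, so only one ordering works:
Harald → Corvin → Gisela → Isolde → Berengar → Dorin → Cassia → Oswin → Aldric.

Harald, Corvin, Gisela, Isolde, Berengar, Dorin, Cassia, Oswin, Aldric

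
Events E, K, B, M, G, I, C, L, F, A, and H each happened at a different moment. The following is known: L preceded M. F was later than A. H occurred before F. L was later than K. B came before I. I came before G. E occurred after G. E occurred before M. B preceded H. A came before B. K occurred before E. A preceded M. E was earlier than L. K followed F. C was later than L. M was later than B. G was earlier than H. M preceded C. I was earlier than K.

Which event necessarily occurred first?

A

A has a chain of constraints placing it before every other event, so A must be first.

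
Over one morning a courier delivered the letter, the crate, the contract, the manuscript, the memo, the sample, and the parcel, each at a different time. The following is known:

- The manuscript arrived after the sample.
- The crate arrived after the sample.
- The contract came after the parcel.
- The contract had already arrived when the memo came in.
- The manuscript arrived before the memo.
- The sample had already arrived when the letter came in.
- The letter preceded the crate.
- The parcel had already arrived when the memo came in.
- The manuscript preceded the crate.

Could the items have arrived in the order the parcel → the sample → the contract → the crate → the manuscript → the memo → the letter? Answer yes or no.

The constraints require the manuscript before the crate, but in the proposed sequence the crate appears ahead of the manuscript. That one violation is enough.

no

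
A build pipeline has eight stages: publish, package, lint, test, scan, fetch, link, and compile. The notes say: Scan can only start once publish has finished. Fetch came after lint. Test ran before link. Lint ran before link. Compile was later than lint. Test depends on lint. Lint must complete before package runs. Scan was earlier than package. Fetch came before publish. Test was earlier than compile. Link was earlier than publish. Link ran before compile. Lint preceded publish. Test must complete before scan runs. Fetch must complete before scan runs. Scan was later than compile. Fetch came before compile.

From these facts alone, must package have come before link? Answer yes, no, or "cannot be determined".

Tracing the constraints gives link → compile → scan → package, so link must come before package.
That means package cannot be before link.

no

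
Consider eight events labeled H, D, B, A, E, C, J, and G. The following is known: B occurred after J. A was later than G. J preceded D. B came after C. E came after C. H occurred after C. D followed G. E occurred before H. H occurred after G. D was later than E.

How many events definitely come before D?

4

Directly stated before D: E, G, and J.
C reaches D via C → E → D.
That's C, E, G, and J — 4 in all.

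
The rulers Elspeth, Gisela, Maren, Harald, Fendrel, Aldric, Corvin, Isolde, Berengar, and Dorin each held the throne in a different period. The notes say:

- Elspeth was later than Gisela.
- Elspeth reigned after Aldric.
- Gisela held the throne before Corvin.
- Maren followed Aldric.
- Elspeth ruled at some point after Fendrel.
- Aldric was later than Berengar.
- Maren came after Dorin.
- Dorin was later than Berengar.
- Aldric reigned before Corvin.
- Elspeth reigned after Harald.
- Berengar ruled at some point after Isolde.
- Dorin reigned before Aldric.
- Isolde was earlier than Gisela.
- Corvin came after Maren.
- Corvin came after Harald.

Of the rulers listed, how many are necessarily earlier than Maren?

Directly stated before Maren: Aldric and Dorin.
Berengar reaches Maren via Berengar → Aldric → Maren.
Isolde reaches Maren via Isolde → Berengar → Aldric → Maren.
That's Aldric, Berengar, Dorin, and Isolde — 4 in all.

4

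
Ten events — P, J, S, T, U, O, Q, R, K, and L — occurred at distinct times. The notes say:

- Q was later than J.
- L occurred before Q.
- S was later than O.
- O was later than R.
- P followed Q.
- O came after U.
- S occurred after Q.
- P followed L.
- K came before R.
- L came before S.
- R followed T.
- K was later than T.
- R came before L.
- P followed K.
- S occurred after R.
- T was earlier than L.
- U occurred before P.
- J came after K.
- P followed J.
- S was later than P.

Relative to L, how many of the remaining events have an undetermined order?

3

Forced before L: K, R, and T; forced after L: P, Q, and S.
That leaves J, O, and U with no forced order relative to L — 3.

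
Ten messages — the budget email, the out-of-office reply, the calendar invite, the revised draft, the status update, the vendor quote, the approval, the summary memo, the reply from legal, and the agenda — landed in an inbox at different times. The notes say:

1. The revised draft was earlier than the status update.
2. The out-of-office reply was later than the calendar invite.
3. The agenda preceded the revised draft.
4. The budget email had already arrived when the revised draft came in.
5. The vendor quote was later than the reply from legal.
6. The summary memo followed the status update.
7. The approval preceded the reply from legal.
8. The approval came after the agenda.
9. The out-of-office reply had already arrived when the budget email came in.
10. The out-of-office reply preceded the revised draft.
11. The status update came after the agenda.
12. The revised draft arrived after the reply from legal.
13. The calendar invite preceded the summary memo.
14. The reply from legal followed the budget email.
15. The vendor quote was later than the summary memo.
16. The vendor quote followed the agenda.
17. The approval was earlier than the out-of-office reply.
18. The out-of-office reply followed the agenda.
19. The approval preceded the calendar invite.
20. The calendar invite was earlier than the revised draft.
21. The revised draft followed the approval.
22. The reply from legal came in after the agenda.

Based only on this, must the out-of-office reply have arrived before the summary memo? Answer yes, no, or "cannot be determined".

Chain the constraints: the out-of-office reply → the revised draft → the status update → the summary memo. Each link is directly stated, so the out-of-office reply comes before the summary memo.

yes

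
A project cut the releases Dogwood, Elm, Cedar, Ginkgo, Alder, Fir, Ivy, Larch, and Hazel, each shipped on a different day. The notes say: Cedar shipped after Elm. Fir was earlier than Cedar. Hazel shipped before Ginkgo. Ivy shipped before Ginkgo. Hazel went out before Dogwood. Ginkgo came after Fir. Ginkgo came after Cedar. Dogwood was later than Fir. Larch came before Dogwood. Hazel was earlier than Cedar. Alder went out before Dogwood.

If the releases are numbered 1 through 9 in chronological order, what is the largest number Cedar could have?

Cedar must come before Ginkgo — 1 release forced after it.
Everything else can be placed before Cedar in some valid order, so Cedar can sit as late as position 9 − 1 = 8.

8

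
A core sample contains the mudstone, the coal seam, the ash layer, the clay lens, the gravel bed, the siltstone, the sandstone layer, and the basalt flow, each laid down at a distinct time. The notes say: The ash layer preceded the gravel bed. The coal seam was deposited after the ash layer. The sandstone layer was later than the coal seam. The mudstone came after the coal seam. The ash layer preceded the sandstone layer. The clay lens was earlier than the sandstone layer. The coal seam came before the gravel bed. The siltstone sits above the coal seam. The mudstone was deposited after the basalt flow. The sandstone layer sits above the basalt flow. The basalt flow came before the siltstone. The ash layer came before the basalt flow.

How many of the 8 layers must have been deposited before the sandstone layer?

Directly stated before the sandstone layer: the ash layer, the basalt flow, the clay lens, and the coal seam.
No chain forces the gravel bed (or any of the others) ahead of the sandstone layer.
That's the ash layer, the basalt flow, the clay lens, and the coal seam — 4 in all.

4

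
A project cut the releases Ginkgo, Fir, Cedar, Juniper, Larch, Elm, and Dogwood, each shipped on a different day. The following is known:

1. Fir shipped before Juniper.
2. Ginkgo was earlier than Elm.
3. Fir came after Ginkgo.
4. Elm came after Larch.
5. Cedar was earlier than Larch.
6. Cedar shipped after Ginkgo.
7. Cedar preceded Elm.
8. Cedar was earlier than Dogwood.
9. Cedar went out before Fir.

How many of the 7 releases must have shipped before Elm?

3

Directly stated before Elm: Cedar, Ginkgo, and Larch.
That's Cedar, Ginkgo, and Larch — 3 in all.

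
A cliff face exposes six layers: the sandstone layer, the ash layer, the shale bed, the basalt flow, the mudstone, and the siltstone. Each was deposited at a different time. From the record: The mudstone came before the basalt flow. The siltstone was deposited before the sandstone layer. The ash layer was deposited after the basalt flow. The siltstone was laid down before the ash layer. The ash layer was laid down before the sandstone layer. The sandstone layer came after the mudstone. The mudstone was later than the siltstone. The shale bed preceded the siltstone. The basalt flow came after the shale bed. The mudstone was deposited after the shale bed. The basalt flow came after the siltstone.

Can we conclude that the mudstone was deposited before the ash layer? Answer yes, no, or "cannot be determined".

Chain the constraints: the mudstone → the basalt flow → the ash layer. Each link is directly stated, so the mudstone comes before the ash layer.

yes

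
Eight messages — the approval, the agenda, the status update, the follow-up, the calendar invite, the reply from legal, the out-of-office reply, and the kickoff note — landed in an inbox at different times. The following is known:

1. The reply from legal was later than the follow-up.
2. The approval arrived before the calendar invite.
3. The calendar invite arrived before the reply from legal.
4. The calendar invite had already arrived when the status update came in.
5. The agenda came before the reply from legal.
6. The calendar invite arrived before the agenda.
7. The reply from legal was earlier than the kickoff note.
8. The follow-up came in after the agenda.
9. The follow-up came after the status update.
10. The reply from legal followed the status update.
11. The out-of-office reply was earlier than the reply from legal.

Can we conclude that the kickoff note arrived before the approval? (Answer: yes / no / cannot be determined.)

Tracing the constraints gives the approval → the calendar invite → the reply from legal → the kickoff note, so the approval must come before the kickoff note.
That means the kickoff note cannot be before the approval.

no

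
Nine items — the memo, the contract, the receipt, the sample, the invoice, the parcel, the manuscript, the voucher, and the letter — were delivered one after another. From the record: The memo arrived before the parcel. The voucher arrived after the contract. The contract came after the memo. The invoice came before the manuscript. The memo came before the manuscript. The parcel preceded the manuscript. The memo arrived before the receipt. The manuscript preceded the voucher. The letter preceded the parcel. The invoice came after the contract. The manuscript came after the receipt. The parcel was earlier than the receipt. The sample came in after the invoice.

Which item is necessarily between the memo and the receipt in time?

Tracing the constraints gives the memo → the parcel → the receipt, so the parcel sits after the memo and before the receipt.
No other item is forced both after the memo and before the receipt.

the parcel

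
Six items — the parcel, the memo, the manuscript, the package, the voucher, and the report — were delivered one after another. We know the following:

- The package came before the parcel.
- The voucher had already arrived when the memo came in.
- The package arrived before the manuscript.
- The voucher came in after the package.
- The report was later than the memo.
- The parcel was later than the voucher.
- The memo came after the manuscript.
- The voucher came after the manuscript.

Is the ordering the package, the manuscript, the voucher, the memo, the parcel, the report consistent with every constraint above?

Check each stated constraint against the proposed order — e.g. the manuscript is ahead of the memo; the package is ahead of the parcel. Every pair is in the required order; nothing is violated.

yes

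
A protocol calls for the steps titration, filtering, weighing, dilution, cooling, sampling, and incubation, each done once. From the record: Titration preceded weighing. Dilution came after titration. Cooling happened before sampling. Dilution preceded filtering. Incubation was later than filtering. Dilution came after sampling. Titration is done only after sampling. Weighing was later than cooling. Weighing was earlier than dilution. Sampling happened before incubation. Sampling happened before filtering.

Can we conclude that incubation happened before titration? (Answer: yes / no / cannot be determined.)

no

Tracing the constraints gives titration → dilution → filtering → incubation, so titration must come before incubation.
That means incubation cannot be before titration.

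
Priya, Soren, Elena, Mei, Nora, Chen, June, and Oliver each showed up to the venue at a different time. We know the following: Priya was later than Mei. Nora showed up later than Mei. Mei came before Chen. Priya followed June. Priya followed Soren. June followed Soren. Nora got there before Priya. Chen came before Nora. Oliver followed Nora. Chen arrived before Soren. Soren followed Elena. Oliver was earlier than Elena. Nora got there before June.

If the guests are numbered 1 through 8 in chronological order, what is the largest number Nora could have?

3

Nora must come before Elena, June, Oliver, Priya, and Soren — 5 guests forced after them.
Everything else can be placed before Nora in some valid order, so Nora can sit as late as position 8 − 5 = 3.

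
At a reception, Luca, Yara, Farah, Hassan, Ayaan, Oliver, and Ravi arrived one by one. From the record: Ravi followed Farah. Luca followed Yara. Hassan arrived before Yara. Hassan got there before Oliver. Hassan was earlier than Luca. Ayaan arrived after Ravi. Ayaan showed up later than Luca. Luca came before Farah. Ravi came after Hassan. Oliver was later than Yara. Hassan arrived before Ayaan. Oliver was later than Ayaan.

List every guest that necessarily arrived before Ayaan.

Directly stated before Ayaan: Hassan, Luca, and Ravi.
Farah reaches Ayaan via Farah → Ravi → Ayaan.
Yara reaches Ayaan via Yara → Luca → Ayaan.

Farah, Hassan, Luca, Ravi, Yara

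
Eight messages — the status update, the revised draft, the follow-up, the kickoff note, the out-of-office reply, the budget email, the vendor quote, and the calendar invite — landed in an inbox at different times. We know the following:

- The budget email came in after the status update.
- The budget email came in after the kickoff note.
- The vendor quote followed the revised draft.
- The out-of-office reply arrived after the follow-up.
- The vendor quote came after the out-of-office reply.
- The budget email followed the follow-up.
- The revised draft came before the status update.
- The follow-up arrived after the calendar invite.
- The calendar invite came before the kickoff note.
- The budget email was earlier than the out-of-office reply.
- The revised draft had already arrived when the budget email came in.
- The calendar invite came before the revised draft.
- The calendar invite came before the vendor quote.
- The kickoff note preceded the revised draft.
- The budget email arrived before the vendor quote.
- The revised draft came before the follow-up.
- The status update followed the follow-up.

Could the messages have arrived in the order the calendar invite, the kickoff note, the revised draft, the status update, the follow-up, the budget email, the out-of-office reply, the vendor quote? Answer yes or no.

The constraints require the follow-up before the status update, but in the proposed sequence the status update appears ahead of the follow-up. That one violation is enough.

no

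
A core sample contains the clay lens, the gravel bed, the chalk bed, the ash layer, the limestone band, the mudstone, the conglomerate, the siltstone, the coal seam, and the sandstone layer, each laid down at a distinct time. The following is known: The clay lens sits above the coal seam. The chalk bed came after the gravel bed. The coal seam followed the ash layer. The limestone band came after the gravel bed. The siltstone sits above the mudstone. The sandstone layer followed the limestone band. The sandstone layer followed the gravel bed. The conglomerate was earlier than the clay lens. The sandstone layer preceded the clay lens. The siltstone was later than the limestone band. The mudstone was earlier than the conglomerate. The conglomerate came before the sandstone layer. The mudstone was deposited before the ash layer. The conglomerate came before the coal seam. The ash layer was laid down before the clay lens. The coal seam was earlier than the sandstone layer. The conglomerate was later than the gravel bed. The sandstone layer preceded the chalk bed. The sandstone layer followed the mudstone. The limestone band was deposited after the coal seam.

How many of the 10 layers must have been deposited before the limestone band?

Directly stated before the limestone band: the coal seam and the gravel bed.
The ash layer reaches the limestone band via the ash layer → the coal seam → the limestone band.
The conglomerate reaches the limestone band via the conglomerate → the coal seam → the limestone band.
The mudstone reaches the limestone band via the mudstone → the ash layer → the coal seam → the limestone band.
No chain forces the clay lens (or any of the others) ahead of the limestone band.
That's the ash layer, the coal seam, the conglomerate, the gravel bed, and the mudstone — 5 in all.

5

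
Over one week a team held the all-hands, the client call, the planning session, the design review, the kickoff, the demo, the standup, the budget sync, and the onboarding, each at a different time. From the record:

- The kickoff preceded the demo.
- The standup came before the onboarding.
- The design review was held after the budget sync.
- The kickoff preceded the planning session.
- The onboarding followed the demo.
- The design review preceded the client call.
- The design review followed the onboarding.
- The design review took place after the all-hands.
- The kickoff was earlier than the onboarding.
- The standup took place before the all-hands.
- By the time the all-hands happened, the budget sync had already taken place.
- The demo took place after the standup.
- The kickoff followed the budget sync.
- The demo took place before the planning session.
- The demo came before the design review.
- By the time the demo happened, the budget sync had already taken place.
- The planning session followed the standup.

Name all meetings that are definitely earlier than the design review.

Directly stated before the design review: the all-hands, the budget sync, the demo, and the onboarding.
The kickoff reaches the design review via the kickoff → the demo → the design review.
The standup reaches the design review via the standup → the onboarding → the design review.
No chain forces the client call (or any of the others) ahead of the design review.

the all-hands, the budget sync, the demo, the kickoff, the onboarding, the standup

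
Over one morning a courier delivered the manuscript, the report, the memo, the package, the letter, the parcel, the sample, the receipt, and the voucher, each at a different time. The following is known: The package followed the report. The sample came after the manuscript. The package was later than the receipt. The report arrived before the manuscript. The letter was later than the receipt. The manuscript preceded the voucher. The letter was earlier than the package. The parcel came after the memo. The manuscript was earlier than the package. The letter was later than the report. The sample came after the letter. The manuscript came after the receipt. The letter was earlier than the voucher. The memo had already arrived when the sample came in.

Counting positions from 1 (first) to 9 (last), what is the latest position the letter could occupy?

6

The letter must come before the package, the sample, and the voucher — 3 items forced after it.
Everything else can be placed before the letter in some valid order, so the letter can sit as late as position 9 − 3 = 6.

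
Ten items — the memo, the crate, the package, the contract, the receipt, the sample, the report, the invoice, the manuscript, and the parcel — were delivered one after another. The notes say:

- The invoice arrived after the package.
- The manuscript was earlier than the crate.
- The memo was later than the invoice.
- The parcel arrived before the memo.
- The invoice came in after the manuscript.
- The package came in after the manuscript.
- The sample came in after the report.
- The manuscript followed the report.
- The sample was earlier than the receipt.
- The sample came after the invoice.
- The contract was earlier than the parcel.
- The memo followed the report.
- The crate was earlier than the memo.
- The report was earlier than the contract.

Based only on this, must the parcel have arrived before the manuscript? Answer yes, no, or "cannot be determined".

No chain of stated constraints runs from the parcel to the manuscript, and none runs from the manuscript to the parcel either.
So the relative order of the parcel and the manuscript is not fixed by the given facts.

cannot be determined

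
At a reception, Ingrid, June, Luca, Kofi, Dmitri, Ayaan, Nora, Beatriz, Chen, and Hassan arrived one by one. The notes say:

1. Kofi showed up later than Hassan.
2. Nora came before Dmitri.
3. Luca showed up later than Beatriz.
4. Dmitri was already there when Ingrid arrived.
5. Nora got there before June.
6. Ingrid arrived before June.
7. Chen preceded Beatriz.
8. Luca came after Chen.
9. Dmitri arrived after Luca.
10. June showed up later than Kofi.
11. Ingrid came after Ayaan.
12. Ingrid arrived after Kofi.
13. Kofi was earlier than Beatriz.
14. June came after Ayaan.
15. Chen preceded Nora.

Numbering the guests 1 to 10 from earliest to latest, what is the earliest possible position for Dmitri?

7

Beatriz, Chen, Hassan, Kofi, Luca, and Nora must all come before Dmitri — 6 forced predecessors.
Nothing else is forced ahead of Dmitri, so their earliest slot is position 6 + 1 = 7.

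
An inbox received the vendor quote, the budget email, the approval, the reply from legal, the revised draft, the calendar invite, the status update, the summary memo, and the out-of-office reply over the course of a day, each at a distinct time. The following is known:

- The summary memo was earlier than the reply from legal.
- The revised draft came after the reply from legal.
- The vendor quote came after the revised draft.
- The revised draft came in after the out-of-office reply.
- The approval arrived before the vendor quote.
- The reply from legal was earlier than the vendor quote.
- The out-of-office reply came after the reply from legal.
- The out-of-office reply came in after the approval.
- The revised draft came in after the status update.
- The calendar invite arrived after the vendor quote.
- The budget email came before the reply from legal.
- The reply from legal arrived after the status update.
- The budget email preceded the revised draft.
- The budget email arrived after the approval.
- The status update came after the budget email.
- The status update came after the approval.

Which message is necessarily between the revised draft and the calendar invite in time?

Tracing the constraints gives the revised draft → the vendor quote → the calendar invite, so the vendor quote sits after the revised draft and before the calendar invite.
No other message is forced both after the revised draft and before the calendar invite.

the vendor quote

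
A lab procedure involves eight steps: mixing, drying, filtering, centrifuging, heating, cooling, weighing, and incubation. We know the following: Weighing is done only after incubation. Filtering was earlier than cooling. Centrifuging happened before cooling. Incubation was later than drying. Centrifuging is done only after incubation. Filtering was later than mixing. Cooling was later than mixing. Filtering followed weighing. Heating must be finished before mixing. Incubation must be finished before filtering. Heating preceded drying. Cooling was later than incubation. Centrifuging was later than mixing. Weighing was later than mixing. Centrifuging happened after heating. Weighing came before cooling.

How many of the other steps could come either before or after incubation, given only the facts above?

1

Forced before incubation: drying and heating; forced after incubation: centrifuging, cooling, filtering, and weighing.
That leaves mixing with no forced order relative to incubation — 1.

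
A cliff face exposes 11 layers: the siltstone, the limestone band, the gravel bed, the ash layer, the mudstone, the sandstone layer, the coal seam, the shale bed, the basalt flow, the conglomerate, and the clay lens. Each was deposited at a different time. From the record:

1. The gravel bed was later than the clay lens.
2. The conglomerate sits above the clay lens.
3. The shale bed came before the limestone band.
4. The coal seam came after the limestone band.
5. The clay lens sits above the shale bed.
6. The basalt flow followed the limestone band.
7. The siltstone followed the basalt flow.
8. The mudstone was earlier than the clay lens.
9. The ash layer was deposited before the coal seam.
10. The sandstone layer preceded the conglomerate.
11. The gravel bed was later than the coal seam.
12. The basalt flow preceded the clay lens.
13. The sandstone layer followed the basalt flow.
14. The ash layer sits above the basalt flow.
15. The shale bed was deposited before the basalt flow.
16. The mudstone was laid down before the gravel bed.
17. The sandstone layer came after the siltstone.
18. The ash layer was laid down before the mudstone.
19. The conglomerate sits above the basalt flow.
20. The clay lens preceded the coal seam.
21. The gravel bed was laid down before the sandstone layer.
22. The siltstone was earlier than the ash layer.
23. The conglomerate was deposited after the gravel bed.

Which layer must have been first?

The shale bed has a chain of constraints placing it before every other layer, so the shale bed must be first.

the shale bed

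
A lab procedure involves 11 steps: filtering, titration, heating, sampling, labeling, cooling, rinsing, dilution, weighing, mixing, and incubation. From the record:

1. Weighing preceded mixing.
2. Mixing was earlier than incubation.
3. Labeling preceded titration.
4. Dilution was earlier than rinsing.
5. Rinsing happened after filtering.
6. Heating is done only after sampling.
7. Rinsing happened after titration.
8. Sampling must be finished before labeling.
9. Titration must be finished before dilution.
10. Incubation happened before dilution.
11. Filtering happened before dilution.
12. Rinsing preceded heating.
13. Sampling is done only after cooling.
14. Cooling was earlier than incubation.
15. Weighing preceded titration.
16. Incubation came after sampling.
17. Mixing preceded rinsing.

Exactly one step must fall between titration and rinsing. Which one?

dilution

Tracing the constraints gives titration → dilution → rinsing, so dilution sits after titration and before rinsing.
No other step is forced both after titration and before rinsing.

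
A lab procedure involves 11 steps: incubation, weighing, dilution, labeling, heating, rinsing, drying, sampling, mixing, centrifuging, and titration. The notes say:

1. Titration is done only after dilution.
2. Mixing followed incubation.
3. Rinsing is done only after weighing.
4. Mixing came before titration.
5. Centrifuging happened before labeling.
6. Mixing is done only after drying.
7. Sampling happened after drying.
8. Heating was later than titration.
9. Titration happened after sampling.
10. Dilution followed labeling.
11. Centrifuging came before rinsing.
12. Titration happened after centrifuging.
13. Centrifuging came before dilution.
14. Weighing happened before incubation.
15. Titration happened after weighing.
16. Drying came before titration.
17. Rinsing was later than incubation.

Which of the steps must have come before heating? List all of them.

centrifuging, dilution, drying, incubation, labeling, mixing, sampling, titration, weighing

Directly stated before heating: titration.
Centrifuging reaches heating via centrifuging → titration → heating.
Dilution reaches heating via dilution → titration → heating.
Drying reaches heating via drying → titration → heating.
Likewise incubation, labeling, mixing, sampling, and weighing each reach heating by chaining the stated constraints.
No chain forces rinsing ahead of heating.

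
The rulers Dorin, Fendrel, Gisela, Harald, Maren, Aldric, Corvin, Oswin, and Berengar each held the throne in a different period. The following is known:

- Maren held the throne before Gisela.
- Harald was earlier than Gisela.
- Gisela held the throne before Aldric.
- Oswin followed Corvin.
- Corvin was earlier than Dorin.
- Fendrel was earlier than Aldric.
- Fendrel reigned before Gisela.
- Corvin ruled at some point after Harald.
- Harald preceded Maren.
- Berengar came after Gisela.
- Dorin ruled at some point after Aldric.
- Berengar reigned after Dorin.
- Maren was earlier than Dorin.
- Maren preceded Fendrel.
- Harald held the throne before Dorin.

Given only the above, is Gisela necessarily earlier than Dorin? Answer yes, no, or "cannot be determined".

yes

Chain the constraints: Gisela → Aldric → Dorin. Each link is directly stated, so Gisela comes before Dorin.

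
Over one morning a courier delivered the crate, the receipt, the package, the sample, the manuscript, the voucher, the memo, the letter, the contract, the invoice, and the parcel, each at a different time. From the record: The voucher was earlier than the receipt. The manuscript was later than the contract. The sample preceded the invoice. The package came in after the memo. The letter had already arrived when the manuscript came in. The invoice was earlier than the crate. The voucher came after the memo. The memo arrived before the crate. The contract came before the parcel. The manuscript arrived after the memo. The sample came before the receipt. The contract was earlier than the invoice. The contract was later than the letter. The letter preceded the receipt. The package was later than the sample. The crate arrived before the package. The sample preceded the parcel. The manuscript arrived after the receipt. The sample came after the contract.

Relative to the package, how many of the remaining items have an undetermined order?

4

Forced before the package: the contract, the crate, the invoice, the letter, the memo, and the sample.
That leaves the manuscript, the parcel, the receipt, and the voucher with no forced order relative to the package — 4.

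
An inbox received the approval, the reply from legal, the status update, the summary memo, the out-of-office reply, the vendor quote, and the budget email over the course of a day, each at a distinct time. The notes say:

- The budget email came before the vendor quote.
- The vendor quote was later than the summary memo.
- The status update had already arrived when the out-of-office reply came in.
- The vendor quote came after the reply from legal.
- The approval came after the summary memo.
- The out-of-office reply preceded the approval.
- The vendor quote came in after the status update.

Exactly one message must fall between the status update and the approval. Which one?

the out-of-office reply

Tracing the constraints gives the status update → the out-of-office reply → the approval, so the out-of-office reply sits after the status update and before the approval.
No other message is forced both after the status update and before the approval.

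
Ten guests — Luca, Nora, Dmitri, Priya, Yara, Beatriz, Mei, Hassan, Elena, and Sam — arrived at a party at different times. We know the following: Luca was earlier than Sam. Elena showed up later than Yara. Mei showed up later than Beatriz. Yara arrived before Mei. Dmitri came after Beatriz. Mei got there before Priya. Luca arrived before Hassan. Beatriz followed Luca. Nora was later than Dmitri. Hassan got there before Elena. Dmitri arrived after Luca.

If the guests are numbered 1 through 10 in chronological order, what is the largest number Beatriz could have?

6

Beatriz must come before Dmitri, Mei, Nora, and Priya — 4 guests forced after them.
Everything else can be placed before Beatriz in some valid order, so Beatriz can sit as late as position 10 − 4 = 6.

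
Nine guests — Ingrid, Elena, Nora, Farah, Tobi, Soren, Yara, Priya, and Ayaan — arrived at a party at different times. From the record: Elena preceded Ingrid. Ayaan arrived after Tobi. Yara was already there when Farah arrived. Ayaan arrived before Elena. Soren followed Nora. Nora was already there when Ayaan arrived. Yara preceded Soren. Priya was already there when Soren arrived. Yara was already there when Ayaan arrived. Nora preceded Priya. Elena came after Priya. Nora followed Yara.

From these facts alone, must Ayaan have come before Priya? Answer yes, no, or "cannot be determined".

No chain of stated constraints runs from Ayaan to Priya, and none runs from Priya to Ayaan either.
So the relative order of Ayaan and Priya is not fixed by the given facts.

cannot be determined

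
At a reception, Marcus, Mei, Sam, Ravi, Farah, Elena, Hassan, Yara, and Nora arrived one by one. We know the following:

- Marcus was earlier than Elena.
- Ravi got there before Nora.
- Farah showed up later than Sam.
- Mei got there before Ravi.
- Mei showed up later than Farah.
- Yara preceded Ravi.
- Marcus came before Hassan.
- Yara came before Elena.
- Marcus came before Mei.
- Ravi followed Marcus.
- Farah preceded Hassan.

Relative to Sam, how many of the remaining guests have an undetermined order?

3

Forced after Sam: Farah, Hassan, Mei, Nora, and Ravi.
That leaves Elena, Marcus, and Yara with no forced order relative to Sam — 3.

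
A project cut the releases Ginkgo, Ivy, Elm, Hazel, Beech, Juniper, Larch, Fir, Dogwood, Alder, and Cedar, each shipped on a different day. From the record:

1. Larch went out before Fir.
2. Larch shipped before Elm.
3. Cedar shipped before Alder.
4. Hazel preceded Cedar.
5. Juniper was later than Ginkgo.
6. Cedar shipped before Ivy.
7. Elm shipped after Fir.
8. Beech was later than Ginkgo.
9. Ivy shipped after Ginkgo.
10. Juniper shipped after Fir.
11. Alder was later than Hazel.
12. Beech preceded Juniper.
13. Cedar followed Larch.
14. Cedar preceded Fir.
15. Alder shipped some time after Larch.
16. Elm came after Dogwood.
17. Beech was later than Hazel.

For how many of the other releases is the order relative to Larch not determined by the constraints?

4

Forced after Larch: Alder, Cedar, Elm, Fir, Ivy, and Juniper.
That leaves Beech, Dogwood, Ginkgo, and Hazel with no forced order relative to Larch — 4.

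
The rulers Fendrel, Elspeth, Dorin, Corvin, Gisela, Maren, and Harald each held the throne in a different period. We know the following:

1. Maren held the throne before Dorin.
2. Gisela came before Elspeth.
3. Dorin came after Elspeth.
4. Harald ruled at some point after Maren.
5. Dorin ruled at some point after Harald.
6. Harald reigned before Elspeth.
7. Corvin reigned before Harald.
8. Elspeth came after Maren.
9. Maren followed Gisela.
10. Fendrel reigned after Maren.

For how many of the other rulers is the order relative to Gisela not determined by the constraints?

1

Forced after Gisela: Dorin, Elspeth, Fendrel, Harald, and Maren.
That leaves Corvin with no forced order relative to Gisela — 1.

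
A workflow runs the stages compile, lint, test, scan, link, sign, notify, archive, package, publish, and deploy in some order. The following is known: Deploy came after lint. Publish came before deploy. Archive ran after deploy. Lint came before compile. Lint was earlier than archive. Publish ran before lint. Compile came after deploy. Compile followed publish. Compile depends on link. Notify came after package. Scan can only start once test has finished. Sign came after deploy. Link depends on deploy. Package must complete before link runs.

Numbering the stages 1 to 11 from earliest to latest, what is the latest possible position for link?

Link must come before compile — 1 stage forced after it.
Everything else can be placed before link in some valid order, so link can sit as late as position 11 − 1 = 10.

10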